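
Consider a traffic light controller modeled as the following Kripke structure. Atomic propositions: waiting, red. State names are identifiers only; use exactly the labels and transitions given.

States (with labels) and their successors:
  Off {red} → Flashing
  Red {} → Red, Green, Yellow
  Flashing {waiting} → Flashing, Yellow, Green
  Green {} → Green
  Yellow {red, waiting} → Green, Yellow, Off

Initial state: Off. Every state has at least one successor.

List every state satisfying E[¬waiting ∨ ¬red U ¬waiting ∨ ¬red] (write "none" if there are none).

States satisfying ¬waiting ∨ ¬red: {Off, Red, Flashing, Green}.
States satisfying E[¬waiting ∨ ¬red U ¬waiting ∨ ¬red]: {Off, Red, Flashing, Green}.

{Off, Red, Flashing, Green}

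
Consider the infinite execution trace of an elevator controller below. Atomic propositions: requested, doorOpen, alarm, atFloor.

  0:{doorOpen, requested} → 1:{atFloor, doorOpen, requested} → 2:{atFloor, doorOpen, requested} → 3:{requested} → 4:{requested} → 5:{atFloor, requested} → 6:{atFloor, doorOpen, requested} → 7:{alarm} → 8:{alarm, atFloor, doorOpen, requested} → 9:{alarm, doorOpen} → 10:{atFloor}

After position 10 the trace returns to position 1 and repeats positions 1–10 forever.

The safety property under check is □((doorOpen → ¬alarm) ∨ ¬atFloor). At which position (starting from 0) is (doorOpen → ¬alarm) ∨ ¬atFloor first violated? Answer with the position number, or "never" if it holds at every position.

Check (doorOpen → ¬alarm) ∨ ¬atFloor at each position in order: 0 ✓, 1 ✓, 2 ✓, 3 ✓, 4 ✓, 5 ✓, 6 ✓, 7 ✓.
At position 8 the labels are {alarm, atFloor, doorOpen, requested}, so (doorOpen → ¬alarm) ∨ ¬atFloor is false there. This is the first violation.

8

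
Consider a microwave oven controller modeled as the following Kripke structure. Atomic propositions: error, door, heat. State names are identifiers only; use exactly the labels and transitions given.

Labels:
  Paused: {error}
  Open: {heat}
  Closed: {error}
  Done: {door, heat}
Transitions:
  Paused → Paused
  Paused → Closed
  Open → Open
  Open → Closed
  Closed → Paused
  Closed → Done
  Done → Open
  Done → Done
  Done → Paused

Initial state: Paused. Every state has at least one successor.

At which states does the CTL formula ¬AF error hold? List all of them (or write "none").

States satisfying error: {Paused, Closed}.
States satisfying AF error: {Paused, Closed}.
States satisfying ¬AF error: {Open, Done}.

{Open, Done}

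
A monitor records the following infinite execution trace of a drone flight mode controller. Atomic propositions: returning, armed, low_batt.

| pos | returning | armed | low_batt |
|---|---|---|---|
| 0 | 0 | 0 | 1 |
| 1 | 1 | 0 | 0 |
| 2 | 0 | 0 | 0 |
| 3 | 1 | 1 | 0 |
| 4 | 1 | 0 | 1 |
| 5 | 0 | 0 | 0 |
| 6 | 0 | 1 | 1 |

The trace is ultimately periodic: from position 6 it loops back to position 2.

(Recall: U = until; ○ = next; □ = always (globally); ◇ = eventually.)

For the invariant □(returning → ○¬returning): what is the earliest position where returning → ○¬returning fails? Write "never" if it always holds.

Check returning → ○¬returning at each position in order: 0 ✓, 1 ✓, 2 ✓.
At position 3 the labels are {armed, returning} and the next position 4 has {low_batt, returning}, so returning → ○¬returning is false there. This is the first violation.

3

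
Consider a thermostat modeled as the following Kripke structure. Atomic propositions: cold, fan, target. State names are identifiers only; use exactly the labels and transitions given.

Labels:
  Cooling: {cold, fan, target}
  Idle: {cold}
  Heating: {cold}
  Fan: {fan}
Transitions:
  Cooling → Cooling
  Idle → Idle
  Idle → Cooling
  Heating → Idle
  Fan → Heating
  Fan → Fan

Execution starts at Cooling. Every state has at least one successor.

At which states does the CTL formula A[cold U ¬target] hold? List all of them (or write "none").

{Idle, Heating, Fan}

States satisfying cold: {Cooling, Idle, Heating}.
States satisfying ¬target: {Idle, Heating, Fan}.
States satisfying A[cold U ¬target]: {Idle, Heating, Fan}.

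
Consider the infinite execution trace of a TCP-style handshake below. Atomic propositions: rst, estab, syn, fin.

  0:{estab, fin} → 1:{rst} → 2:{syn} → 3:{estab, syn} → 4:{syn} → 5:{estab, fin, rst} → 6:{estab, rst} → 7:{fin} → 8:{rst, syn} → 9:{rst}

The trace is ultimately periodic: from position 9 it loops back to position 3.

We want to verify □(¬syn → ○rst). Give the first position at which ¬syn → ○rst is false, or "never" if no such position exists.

Check ¬syn → ○rst at each position in order: 0 ✓.
At position 1 the labels are {rst} and the next position 2 has {syn}, so ¬syn → ○rst is false there. This is the first violation.

1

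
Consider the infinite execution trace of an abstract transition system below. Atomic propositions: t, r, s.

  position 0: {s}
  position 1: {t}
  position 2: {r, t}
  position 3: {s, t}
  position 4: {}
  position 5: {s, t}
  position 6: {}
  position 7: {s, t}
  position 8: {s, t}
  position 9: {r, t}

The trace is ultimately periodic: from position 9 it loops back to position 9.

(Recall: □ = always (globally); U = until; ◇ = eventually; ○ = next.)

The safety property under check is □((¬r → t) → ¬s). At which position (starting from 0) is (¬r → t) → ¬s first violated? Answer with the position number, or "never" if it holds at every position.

Check (¬r → t) → ¬s at each position in order: 0 ✓, 1 ✓, 2 ✓.
At position 3 the labels are {s, t}, so (¬r → t) → ¬s is false there. This is the first violation.

3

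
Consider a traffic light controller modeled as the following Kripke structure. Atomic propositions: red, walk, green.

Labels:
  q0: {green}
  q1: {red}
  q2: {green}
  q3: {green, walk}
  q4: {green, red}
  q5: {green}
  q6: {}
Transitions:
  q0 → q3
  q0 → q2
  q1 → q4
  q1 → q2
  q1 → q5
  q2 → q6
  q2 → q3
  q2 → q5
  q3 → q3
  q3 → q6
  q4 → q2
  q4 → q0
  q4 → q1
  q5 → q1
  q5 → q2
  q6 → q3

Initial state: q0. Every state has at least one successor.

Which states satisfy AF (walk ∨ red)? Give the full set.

{q1, q3, q4, q6}

States satisfying walk ∨ red: {q1, q3, q4}.
States satisfying AF (walk ∨ red): {q1, q3, q4, q6}.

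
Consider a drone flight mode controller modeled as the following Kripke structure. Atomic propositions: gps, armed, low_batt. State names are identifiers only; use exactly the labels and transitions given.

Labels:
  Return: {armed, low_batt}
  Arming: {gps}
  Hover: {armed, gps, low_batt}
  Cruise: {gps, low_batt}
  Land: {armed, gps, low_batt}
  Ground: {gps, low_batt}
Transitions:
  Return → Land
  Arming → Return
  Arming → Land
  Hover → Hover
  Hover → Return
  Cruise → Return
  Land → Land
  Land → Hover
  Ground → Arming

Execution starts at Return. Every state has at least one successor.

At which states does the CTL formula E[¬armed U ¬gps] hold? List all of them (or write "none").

{Return, Arming, Cruise, Ground}

States satisfying ¬armed: {Arming, Cruise, Ground}.
States satisfying ¬gps: {Return}.
States satisfying E[¬armed U ¬gps]: {Return, Arming, Cruise, Ground}.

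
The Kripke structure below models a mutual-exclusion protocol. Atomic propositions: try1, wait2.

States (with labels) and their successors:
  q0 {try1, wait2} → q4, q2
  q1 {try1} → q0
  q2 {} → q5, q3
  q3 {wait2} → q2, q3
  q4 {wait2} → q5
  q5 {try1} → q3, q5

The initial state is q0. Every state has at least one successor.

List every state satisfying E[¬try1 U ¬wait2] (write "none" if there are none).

{q1, q2, q3, q4, q5}

States satisfying ¬try1: {q2, q3, q4}.
States satisfying ¬wait2: {q1, q2, q5}.
States satisfying E[¬try1 U ¬wait2]: {q1, q2, q3, q4, q5}.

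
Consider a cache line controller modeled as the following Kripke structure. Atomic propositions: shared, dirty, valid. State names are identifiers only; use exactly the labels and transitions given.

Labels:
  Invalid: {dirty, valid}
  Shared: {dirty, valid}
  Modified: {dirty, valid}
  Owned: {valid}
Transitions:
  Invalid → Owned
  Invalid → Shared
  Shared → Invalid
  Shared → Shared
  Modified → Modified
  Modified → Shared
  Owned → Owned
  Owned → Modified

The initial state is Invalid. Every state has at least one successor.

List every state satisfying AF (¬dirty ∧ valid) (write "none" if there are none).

States satisfying ¬dirty ∧ valid: {Owned}.
States satisfying AF (¬dirty ∧ valid): {Owned}.

{Owned}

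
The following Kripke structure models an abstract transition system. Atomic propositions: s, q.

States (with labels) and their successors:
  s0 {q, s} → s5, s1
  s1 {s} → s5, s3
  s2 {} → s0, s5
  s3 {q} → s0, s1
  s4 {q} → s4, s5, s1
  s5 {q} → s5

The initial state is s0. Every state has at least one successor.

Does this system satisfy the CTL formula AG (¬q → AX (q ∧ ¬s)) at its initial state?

States satisfying ¬q → AX (q ∧ ¬s): {s0, s1, s3, s4, s5}.
States satisfying AG (¬q → AX (q ∧ ¬s)): {s0, s1, s3, s4, s5}.
Every state reachable from s0 satisfies ¬q → AX (q ∧ ¬s).
s0 ∈ Sat(AG (¬q → AX (q ∧ ¬s))).

Holds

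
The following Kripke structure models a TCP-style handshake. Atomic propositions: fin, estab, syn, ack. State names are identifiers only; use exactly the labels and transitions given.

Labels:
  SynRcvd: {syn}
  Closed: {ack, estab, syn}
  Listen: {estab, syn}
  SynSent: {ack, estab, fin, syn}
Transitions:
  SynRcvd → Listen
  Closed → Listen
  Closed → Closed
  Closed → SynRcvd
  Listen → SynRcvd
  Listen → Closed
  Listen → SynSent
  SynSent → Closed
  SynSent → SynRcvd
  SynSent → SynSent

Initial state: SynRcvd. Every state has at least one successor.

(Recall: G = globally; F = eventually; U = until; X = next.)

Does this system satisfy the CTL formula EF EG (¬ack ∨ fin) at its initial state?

States satisfying EG (¬ack ∨ fin): {SynRcvd, Listen, SynSent}.
States satisfying EF EG (¬ack ∨ fin): {SynRcvd, Closed, Listen, SynSent}.
Some path from SynRcvd reaches a state where EG (¬ack ∨ fin) holds.
SynRcvd ∈ Sat(EF EG (¬ack ∨ fin)).

Satisfied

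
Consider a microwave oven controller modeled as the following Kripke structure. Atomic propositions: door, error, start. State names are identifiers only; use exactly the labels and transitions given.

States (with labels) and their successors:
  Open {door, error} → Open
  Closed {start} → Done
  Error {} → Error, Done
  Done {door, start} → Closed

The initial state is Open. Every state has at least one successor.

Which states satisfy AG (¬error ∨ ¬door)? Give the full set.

States satisfying ¬error ∨ ¬door: {Closed, Error, Done}.
States satisfying AG (¬error ∨ ¬door): {Closed, Error, Done}.

{Closed, Error, Done}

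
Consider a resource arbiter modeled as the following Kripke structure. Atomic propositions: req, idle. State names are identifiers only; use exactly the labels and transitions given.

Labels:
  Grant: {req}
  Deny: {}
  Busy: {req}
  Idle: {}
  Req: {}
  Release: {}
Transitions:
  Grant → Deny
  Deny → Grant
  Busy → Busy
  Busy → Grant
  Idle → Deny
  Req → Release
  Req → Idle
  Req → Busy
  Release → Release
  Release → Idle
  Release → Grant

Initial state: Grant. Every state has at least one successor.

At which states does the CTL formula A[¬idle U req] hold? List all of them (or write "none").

{Grant, Deny, Busy, Idle}

States satisfying ¬idle: {Grant, Deny, Busy, Idle, Req, Release}.
States satisfying req: {Grant, Busy}.
States satisfying A[¬idle U req]: {Grant, Deny, Busy, Idle}.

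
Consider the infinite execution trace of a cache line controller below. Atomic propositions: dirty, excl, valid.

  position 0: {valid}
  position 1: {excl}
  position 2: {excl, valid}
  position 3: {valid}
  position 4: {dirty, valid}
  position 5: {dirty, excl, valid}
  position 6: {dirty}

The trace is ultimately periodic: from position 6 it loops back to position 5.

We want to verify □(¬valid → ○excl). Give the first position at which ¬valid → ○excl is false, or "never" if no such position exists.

¬valid → ○excl holds at every position 0..6, and those are all the positions the trace ever visits, so the invariant □(¬valid → ○excl) is never violated.

never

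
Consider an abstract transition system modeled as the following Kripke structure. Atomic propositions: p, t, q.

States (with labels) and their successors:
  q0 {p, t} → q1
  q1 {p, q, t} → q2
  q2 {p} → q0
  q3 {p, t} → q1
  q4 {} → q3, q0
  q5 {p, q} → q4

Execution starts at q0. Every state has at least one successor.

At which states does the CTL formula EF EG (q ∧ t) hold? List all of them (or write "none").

none

States satisfying EG (q ∧ t): ∅.
States satisfying EF EG (q ∧ t): ∅.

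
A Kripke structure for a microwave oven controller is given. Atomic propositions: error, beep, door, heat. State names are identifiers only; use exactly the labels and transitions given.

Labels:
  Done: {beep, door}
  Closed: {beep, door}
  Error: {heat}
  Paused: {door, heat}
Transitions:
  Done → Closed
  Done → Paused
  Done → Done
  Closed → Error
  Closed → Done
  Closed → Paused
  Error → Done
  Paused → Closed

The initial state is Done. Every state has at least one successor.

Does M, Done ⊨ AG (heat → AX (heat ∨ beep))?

States satisfying heat → AX (heat ∨ beep): {Done, Closed, Error, Paused}.
States satisfying AG (heat → AX (heat ∨ beep)): {Done, Closed, Error, Paused}.
Every state reachable from Done satisfies heat → AX (heat ∨ beep).
Done ∈ Sat(AG (heat → AX (heat ∨ beep))).

Satisfied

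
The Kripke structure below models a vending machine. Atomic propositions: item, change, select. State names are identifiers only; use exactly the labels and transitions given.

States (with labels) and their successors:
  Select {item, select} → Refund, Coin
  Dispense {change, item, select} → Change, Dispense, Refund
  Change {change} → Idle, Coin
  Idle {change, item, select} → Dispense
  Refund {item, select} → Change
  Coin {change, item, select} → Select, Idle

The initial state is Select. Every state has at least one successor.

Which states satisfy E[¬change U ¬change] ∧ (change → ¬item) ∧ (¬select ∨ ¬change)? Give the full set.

States satisfying ¬change: {Select, Refund}.
States satisfying E[¬change U ¬change]: {Select, Refund}.
States satisfying ¬item: {Change}.
States satisfying change → ¬item: {Select, Change, Refund}.
States satisfying ¬select: {Change}.
States satisfying ¬select ∨ ¬change: {Select, Change, Refund}.
States satisfying (change → ¬item) ∧ (¬select ∨ ¬change): {Select, Change, Refund}.
States satisfying E[¬change U ¬change] ∧ (change → ¬item) ∧ (¬select ∨ ¬change): {Select, Refund}.

{Select, Refund}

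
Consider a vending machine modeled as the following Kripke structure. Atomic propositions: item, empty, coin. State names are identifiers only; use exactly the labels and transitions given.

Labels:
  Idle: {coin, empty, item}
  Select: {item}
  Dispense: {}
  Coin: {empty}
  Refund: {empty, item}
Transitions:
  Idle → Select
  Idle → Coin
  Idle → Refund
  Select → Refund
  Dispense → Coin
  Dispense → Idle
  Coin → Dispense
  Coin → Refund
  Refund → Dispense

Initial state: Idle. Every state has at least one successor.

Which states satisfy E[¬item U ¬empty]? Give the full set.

{Select, Dispense, Coin}

States satisfying ¬item: {Dispense, Coin}.
States satisfying ¬empty: {Select, Dispense}.
States satisfying E[¬item U ¬empty]: {Select, Dispense, Coin}.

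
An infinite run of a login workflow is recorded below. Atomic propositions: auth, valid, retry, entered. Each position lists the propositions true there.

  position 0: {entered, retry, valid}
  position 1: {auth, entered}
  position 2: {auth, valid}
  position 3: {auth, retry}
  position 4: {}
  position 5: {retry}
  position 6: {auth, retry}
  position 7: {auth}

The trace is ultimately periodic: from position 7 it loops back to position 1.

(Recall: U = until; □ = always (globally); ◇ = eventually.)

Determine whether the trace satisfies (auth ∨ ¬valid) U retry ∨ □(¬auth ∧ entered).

Holds

Walking from position 0: retry first holds at position 0, and auth ∨ ¬valid holds at every earlier position along the way, so (auth ∨ ¬valid) U retry holds.
¬auth ∧ entered must hold at every position from 0 onward. It fails at position 1, so □(¬auth ∧ entered) is false.
At position 0: (auth ∨ ¬valid) U retry is true; □(¬auth ∧ entered) is false; so (auth ∨ ¬valid) U retry ∨ □(¬auth ∧ entered) is true.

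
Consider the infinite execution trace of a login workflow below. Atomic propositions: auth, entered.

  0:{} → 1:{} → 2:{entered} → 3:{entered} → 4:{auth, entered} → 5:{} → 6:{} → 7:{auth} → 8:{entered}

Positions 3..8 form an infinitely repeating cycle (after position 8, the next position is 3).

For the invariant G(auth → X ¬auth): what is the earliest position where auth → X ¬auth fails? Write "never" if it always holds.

auth → X ¬auth holds at every position 0..8, and those are all the positions the trace ever visits, so the invariant G(auth → X ¬auth) is never violated.

never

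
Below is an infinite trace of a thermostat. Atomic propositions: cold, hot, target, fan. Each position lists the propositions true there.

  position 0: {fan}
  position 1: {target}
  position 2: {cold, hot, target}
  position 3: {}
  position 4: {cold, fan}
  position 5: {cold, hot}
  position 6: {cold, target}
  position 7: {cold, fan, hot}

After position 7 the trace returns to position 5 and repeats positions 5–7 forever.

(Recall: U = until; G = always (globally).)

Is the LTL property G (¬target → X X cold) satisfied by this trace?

Holds

¬target → X X cold holds at every position 0..7, and those are all positions ever visited, so G (¬target → X X cold) holds.
Positions where ¬target holds: 0, 3, 4, 5, 7.
Check X X cold at each: 0→ok, 3→ok, 4→ok, 5→ok, 7→ok.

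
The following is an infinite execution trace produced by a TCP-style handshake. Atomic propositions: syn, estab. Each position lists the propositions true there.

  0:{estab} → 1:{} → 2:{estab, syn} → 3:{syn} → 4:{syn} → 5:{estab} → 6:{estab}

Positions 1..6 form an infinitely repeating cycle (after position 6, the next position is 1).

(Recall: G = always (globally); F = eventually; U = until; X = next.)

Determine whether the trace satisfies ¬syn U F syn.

Holds

Walking from position 0: F syn first holds at position 0, and ¬syn holds at every earlier position along the way, so ¬syn U F syn holds.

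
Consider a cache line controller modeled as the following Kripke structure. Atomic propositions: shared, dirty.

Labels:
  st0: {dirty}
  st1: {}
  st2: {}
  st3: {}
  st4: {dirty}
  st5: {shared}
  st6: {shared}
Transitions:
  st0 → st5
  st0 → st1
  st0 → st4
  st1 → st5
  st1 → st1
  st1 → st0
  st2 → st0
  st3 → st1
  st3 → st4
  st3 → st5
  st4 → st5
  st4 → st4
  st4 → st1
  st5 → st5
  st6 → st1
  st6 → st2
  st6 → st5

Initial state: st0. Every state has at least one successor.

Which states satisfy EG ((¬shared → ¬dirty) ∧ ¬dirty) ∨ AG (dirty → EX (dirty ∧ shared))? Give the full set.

States satisfying (¬shared → ¬dirty) ∧ ¬dirty: {st1, st2, st3, st5, st6}.
States satisfying EG ((¬shared → ¬dirty) ∧ ¬dirty): {st1, st3, st5, st6}.
States satisfying dirty → EX (dirty ∧ shared): {st1, st2, st3, st5, st6}.
States satisfying AG (dirty → EX (dirty ∧ shared)): {st5}.
States satisfying EG ((¬shared → ¬dirty) ∧ ¬dirty) ∨ AG (dirty → EX (dirty ∧ shared)): {st1, st3, st5, st6}.

{st1, st3, st5, st6}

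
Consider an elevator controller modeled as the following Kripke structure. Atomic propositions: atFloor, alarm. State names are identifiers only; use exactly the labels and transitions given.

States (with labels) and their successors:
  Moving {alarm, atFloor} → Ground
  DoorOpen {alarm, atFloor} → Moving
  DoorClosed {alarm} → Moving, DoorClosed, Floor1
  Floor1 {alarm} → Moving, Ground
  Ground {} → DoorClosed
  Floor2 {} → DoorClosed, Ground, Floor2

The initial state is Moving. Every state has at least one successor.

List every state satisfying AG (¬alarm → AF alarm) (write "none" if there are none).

{Moving, DoorOpen, DoorClosed, Floor1, Ground}

States satisfying ¬alarm → AF alarm: {Moving, DoorOpen, DoorClosed, Floor1, Ground}.
States satisfying AG (¬alarm → AF alarm): {Moving, DoorOpen, DoorClosed, Floor1, Ground}.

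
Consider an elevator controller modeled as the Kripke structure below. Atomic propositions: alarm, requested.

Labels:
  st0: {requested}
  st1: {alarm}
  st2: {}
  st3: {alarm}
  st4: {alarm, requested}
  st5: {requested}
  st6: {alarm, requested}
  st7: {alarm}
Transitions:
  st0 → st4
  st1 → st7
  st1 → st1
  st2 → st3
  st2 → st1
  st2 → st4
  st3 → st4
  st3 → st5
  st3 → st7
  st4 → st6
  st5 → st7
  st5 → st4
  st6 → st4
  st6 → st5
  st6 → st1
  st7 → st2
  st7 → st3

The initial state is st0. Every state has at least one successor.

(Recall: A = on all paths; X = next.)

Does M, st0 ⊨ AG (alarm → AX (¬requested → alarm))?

States satisfying alarm → AX (¬requested → alarm): {st0, st1, st2, st3, st4, st5, st6}.
States satisfying AG (alarm → AX (¬requested → alarm)): ∅.
st7 is reachable from st0 and violates alarm → AX (¬requested → alarm), so AG fails at st0.
st0 ∉ Sat(AG (alarm → AX (¬requested → alarm))).

Does not hold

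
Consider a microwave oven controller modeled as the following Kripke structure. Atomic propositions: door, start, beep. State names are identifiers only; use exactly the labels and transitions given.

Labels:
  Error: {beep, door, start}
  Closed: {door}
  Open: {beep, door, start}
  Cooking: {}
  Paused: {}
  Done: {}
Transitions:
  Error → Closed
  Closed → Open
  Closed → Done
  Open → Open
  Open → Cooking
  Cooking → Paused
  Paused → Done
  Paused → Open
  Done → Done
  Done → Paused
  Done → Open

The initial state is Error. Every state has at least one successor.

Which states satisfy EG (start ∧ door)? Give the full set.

{Open}

States satisfying start ∧ door: {Error, Open}.
States satisfying EG (start ∧ door): {Open}.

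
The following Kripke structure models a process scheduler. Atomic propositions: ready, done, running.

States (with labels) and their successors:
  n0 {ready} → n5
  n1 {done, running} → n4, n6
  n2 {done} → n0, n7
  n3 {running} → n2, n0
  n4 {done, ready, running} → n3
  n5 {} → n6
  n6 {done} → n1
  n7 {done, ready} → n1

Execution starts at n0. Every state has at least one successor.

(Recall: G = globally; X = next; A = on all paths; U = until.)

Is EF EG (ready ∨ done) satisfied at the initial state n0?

States satisfying EG (ready ∨ done): {n1, n2, n6, n7}.
States satisfying EF EG (ready ∨ done): {n0, n1, n2, n3, n4, n5, n6, n7}.
Some path from n0 reaches a state where EG (ready ∨ done) holds.
n0 ∈ Sat(EF EG (ready ∨ done)).

Satisfied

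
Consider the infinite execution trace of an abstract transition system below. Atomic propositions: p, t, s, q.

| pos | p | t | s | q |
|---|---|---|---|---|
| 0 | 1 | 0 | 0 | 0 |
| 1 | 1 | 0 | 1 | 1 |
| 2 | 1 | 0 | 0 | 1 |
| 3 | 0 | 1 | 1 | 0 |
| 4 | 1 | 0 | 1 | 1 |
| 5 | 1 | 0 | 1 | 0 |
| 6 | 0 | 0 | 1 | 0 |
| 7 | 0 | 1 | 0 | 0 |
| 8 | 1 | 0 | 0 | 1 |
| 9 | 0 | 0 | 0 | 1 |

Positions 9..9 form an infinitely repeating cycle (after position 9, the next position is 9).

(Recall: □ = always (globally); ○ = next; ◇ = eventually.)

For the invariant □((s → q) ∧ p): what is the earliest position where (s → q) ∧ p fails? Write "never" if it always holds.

3

Check (s → q) ∧ p at each position in order: 0 ✓, 1 ✓, 2 ✓.
At position 3 the labels are {s, t}, so (s → q) ∧ p is false there. This is the first violation.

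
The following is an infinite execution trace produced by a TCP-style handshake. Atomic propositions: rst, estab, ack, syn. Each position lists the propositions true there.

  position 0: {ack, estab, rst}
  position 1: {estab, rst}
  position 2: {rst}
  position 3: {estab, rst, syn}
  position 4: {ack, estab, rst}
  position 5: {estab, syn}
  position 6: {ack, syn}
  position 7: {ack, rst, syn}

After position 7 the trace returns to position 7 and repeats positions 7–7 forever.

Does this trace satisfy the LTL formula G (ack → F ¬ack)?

ack → F ¬ack must hold at every position from 0 onward. It fails at position 6, so G (ack → F ¬ack) is false.
Positions where ack holds: 0, 4, 6, 7.
Check F ¬ack at each: 0→ok, 4→ok, 6→fails, 7→fails.

Violated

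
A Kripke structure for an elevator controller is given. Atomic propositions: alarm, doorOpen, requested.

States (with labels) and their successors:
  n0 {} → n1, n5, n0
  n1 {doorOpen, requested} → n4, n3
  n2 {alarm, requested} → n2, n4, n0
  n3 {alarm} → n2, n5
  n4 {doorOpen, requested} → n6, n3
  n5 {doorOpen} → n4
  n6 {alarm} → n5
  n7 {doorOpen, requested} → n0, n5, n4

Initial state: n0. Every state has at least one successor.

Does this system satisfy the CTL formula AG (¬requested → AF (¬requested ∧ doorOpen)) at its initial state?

Violated

States satisfying ¬requested → AF (¬requested ∧ doorOpen): {n1, n2, n4, n5, n6, n7}.
States satisfying AG (¬requested → AF (¬requested ∧ doorOpen)): ∅.
n0 is reachable from n0 and violates ¬requested → AF (¬requested ∧ doorOpen), so AG fails at n0.
n0 ∉ Sat(AG (¬requested → AF (¬requested ∧ doorOpen))).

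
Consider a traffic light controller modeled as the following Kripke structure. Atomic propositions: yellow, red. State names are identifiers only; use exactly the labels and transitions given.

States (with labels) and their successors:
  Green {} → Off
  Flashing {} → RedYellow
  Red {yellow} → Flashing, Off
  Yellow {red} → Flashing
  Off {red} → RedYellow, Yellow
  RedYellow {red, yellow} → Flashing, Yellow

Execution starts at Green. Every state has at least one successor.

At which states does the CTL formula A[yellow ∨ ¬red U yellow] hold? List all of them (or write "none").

States satisfying yellow ∨ ¬red: {Green, Flashing, Red, RedYellow}.
States satisfying yellow: {Red, RedYellow}.
States satisfying A[yellow ∨ ¬red U yellow]: {Flashing, Red, RedYellow}.

{Flashing, Red, RedYellow}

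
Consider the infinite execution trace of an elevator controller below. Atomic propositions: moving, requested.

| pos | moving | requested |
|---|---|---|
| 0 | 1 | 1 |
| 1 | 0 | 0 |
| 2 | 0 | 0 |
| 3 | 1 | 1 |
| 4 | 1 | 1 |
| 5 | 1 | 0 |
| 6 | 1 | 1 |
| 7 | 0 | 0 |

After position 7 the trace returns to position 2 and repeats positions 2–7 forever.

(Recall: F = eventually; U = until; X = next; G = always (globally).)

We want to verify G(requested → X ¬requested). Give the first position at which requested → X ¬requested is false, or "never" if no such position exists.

Check requested → X ¬requested at each position in order: 0 ✓, 1 ✓, 2 ✓.
At position 3 the labels are {moving, requested} and the next position 4 has {moving, requested}, so requested → X ¬requested is false there. This is the first violation.

3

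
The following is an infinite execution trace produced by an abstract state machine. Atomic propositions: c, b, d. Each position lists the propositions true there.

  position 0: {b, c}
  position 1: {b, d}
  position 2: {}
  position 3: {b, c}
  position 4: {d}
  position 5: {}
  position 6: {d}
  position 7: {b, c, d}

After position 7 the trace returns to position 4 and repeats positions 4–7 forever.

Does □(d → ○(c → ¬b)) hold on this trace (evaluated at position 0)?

d → ○(c → ¬b) must hold at every position from 0 onward. It fails at position 6, so □(d → ○(c → ¬b)) is false.
Positions where d holds: 1, 4, 6, 7.
Check ○(c → ¬b) at each: 1→ok, 4→ok, 6→fails, 7→ok.

No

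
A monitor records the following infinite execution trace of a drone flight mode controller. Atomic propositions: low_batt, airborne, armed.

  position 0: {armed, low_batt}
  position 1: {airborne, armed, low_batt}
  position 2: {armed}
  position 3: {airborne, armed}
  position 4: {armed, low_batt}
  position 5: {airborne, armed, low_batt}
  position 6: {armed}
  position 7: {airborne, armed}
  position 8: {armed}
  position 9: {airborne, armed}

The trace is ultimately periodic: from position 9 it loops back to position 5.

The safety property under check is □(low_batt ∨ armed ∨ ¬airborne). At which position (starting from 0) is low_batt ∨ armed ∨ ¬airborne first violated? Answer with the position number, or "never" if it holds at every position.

never

low_batt ∨ armed ∨ ¬airborne holds at every position 0..9, and those are all the positions the trace ever visits, so the invariant □(low_batt ∨ armed ∨ ¬airborne) is never violated.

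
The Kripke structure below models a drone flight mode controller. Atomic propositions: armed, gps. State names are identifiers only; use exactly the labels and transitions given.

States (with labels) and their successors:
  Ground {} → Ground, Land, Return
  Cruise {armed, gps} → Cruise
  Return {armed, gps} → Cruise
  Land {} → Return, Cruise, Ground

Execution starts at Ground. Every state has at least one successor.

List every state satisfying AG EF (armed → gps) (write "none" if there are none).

States satisfying EF (armed → gps): {Ground, Cruise, Return, Land}.
States satisfying AG EF (armed → gps): {Ground, Cruise, Return, Land}.

{Ground, Cruise, Return, Land}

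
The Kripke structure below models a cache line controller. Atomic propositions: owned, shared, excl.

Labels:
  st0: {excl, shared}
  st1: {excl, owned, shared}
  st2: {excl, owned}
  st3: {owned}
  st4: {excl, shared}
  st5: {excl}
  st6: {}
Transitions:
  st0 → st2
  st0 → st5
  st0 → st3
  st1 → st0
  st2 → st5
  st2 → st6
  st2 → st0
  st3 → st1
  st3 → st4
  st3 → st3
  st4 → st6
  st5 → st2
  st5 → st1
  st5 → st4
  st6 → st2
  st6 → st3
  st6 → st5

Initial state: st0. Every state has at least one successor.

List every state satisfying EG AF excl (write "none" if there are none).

{st0, st1, st2, st5}

States satisfying AF excl: {st0, st1, st2, st4, st5}.
States satisfying EG AF excl: {st0, st1, st2, st5}.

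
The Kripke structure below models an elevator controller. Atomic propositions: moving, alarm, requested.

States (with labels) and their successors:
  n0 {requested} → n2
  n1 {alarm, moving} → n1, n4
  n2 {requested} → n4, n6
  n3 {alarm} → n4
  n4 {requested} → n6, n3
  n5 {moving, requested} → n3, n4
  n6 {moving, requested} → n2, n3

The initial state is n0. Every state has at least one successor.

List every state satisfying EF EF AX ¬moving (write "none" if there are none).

{n0, n1, n2, n3, n4, n5, n6}

States satisfying EF AX ¬moving: {n0, n1, n2, n3, n4, n5, n6}.
States satisfying EF EF AX ¬moving: {n0, n1, n2, n3, n4, n5, n6}.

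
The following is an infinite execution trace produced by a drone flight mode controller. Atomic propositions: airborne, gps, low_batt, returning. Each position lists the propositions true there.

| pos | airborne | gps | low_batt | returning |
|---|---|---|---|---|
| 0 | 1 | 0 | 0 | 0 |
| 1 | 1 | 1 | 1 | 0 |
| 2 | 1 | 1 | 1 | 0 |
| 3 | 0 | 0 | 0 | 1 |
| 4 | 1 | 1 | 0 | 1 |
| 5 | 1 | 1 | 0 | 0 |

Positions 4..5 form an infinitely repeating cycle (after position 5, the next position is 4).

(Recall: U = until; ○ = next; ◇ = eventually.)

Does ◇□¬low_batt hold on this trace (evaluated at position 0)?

Yes

□¬low_batt holds at position 3, which is reachable from 0, so ◇□¬low_batt holds.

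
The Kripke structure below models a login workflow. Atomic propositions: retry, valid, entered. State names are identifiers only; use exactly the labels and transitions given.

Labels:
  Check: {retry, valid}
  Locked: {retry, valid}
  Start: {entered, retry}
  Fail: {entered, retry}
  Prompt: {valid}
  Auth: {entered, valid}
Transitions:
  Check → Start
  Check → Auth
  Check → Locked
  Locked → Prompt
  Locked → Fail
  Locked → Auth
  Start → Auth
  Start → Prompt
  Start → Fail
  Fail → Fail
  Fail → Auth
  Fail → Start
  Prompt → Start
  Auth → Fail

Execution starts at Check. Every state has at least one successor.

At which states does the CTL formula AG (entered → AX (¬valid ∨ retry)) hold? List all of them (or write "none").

none

States satisfying entered → AX (¬valid ∨ retry): {Check, Locked, Prompt, Auth}.
States satisfying AG (entered → AX (¬valid ∨ retry)): ∅.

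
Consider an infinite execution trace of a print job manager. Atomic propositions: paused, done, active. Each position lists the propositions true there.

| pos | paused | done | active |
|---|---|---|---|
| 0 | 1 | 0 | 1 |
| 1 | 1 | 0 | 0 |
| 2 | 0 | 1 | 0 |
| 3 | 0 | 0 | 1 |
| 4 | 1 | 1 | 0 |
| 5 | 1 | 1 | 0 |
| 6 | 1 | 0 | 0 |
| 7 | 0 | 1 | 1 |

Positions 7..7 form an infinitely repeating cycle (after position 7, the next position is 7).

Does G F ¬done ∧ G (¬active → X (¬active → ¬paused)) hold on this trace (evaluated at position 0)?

F ¬done must hold at every position from 0 onward. It fails at position 7, so G F ¬done is false.
¬active → X (¬active → ¬paused) must hold at every position from 0 onward. It fails at position 4, so G (¬active → X (¬active → ¬paused)) is false.
Positions where ¬active holds: 1, 2, 4, 5, 6.
Check X (¬active → ¬paused) at each: 1→ok, 2→ok, 4→fails, 5→fails, 6→ok.
At position 0: G F ¬done is false; G (¬active → X (¬active → ¬paused)) is false; so G F ¬done ∧ G (¬active → X (¬active → ¬paused)) is false.

No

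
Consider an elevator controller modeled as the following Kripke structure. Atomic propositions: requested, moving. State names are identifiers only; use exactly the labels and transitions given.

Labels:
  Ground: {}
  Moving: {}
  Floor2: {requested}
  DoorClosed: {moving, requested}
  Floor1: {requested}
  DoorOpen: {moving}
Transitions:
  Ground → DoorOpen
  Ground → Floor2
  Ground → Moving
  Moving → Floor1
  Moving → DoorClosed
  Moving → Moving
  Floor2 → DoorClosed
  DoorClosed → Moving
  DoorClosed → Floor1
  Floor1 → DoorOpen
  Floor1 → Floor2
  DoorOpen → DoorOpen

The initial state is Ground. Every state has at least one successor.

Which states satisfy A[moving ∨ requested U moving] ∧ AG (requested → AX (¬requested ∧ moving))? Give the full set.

{DoorOpen}

States satisfying moving ∨ requested: {Floor2, DoorClosed, Floor1, DoorOpen}.
States satisfying moving: {DoorClosed, DoorOpen}.
States satisfying A[moving ∨ requested U moving]: {Floor2, DoorClosed, Floor1, DoorOpen}.
States satisfying requested → AX (¬requested ∧ moving): {Ground, Moving, DoorOpen}.
States satisfying AG (requested → AX (¬requested ∧ moving)): {DoorOpen}.
States satisfying A[moving ∨ requested U moving] ∧ AG (requested → AX (¬requested ∧ moving)): {DoorOpen}.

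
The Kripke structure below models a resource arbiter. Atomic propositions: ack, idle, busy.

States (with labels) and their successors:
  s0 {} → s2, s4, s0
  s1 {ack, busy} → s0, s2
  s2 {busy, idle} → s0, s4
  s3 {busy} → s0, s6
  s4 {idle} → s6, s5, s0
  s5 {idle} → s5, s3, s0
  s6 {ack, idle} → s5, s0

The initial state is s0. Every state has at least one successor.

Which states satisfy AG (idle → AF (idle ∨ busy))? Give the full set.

States satisfying idle → AF (idle ∨ busy): {s0, s1, s2, s3, s4, s5, s6}.
States satisfying AG (idle → AF (idle ∨ busy)): {s0, s1, s2, s3, s4, s5, s6}.

{s0, s1, s2, s3, s4, s5, s6}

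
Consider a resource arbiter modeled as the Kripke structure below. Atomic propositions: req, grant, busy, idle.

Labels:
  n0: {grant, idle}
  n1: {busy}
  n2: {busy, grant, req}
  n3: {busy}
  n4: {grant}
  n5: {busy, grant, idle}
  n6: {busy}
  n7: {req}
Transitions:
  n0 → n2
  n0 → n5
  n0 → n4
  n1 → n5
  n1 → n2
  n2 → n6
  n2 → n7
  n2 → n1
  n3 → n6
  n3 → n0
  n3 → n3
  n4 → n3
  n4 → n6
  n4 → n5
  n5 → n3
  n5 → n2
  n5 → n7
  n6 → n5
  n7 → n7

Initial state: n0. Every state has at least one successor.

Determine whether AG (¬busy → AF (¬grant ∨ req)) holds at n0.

Satisfied

States satisfying ¬busy → AF (¬grant ∨ req): {n0, n1, n2, n3, n4, n5, n6, n7}.
States satisfying AG (¬busy → AF (¬grant ∨ req)): {n0, n1, n2, n3, n4, n5, n6, n7}.
Every state reachable from n0 satisfies ¬busy → AF (¬grant ∨ req).
n0 ∈ Sat(AG (¬busy → AF (¬grant ∨ req))).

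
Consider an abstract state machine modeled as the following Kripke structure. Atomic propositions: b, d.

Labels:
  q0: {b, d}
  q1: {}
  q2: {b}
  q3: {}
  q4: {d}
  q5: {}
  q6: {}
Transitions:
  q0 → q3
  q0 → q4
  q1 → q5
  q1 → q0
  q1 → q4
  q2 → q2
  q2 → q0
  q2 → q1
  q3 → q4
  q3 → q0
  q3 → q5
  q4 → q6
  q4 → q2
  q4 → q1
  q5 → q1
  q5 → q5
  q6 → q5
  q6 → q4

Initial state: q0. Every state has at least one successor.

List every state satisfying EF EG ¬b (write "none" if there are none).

{q0, q1, q2, q3, q4, q5, q6}

States satisfying EG ¬b: {q1, q3, q4, q5, q6}.
States satisfying EF EG ¬b: {q0, q1, q2, q3, q4, q5, q6}.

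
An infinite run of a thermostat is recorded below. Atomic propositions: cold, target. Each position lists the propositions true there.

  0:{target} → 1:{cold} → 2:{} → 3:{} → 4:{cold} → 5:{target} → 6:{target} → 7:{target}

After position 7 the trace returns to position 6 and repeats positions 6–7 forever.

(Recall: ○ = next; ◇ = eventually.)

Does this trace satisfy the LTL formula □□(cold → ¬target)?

□(cold → ¬target) holds at every position 0..7, and those are all positions ever visited, so □□(cold → ¬target) holds.

Yes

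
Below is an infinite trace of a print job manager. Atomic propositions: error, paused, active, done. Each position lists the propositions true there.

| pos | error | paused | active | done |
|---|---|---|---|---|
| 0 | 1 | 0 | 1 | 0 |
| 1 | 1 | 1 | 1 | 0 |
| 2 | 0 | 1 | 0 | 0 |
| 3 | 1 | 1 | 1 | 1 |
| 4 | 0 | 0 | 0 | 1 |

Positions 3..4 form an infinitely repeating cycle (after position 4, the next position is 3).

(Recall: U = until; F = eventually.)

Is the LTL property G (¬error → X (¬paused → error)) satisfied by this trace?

¬error → X (¬paused → error) holds at every position 0..4, and those are all positions ever visited, so G (¬error → X (¬paused → error)) holds.
Positions where ¬error holds: 2, 4.
Check X (¬paused → error) at each: 2→ok, 4→ok.

Holds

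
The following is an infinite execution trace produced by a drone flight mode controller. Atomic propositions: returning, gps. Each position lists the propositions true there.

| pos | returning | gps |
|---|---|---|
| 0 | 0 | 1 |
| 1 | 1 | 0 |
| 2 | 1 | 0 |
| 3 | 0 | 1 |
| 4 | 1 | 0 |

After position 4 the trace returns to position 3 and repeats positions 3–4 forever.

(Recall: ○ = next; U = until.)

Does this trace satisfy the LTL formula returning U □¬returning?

Does not hold

Walking from position 0: at position 0, □¬returning has not yet held and returning fails, so returning U □¬returning is false.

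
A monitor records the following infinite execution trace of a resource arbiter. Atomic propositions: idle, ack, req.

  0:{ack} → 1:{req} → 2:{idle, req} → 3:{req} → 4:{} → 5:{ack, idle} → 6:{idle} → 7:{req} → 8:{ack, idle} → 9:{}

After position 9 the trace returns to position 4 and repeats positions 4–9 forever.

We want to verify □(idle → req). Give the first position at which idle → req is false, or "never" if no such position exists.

Check idle → req at each position in order: 0 ✓, 1 ✓, 2 ✓, 3 ✓, 4 ✓.
At position 5 the labels are {ack, idle}, so idle → req is false there. This is the first violation.

5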